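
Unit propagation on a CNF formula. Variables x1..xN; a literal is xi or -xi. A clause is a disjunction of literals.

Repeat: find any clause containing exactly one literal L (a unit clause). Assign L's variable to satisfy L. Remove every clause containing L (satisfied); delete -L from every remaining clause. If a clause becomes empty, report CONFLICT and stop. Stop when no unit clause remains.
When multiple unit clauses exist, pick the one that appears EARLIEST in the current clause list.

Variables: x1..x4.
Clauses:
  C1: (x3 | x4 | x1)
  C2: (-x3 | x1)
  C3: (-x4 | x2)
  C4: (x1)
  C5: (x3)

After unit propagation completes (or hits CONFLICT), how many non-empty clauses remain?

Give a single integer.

unit clause [1] forces x1=T; simplify:
  satisfied 3 clause(s); 2 remain; assigned so far: [1]
unit clause [3] forces x3=T; simplify:
  satisfied 1 clause(s); 1 remain; assigned so far: [1, 3]

Answer: 1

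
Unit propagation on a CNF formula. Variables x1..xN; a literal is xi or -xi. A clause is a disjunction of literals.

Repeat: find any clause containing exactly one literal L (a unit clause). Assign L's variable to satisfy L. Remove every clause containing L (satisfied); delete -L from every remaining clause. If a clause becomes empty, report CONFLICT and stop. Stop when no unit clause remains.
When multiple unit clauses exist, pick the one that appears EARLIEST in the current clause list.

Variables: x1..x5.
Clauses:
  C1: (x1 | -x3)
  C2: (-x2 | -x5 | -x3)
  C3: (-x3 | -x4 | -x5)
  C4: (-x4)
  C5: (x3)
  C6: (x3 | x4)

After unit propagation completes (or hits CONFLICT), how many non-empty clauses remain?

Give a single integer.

unit clause [-4] forces x4=F; simplify:
  drop 4 from [3, 4] -> [3]
  satisfied 2 clause(s); 4 remain; assigned so far: [4]
unit clause [3] forces x3=T; simplify:
  drop -3 from [1, -3] -> [1]
  drop -3 from [-2, -5, -3] -> [-2, -5]
  satisfied 2 clause(s); 2 remain; assigned so far: [3, 4]
unit clause [1] forces x1=T; simplify:
  satisfied 1 clause(s); 1 remain; assigned so far: [1, 3, 4]

Answer: 1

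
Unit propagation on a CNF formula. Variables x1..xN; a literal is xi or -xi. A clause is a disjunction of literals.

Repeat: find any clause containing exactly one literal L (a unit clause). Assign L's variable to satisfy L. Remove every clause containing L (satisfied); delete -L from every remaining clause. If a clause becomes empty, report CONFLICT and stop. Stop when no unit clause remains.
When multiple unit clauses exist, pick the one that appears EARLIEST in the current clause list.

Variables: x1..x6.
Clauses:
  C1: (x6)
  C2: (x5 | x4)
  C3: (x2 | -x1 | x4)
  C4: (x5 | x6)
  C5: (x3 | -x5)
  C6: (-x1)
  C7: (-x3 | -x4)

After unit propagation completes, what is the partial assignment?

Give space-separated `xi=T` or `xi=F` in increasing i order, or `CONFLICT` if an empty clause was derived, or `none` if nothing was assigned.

unit clause [6] forces x6=T; simplify:
  satisfied 2 clause(s); 5 remain; assigned so far: [6]
unit clause [-1] forces x1=F; simplify:
  satisfied 2 clause(s); 3 remain; assigned so far: [1, 6]

Answer: x1=F x6=T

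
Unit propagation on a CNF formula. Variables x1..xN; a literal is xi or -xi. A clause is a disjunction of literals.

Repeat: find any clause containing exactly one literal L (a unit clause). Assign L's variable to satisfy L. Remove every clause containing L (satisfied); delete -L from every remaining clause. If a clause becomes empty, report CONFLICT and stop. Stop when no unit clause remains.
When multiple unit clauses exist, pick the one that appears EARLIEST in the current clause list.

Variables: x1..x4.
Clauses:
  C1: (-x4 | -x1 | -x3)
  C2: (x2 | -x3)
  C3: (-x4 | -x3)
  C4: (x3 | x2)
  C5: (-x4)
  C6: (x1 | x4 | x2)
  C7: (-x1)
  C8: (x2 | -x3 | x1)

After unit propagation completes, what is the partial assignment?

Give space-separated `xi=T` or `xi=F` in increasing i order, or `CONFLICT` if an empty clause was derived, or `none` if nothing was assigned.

Answer: x1=F x2=T x4=F

Derivation:
unit clause [-4] forces x4=F; simplify:
  drop 4 from [1, 4, 2] -> [1, 2]
  satisfied 3 clause(s); 5 remain; assigned so far: [4]
unit clause [-1] forces x1=F; simplify:
  drop 1 from [1, 2] -> [2]
  drop 1 from [2, -3, 1] -> [2, -3]
  satisfied 1 clause(s); 4 remain; assigned so far: [1, 4]
unit clause [2] forces x2=T; simplify:
  satisfied 4 clause(s); 0 remain; assigned so far: [1, 2, 4]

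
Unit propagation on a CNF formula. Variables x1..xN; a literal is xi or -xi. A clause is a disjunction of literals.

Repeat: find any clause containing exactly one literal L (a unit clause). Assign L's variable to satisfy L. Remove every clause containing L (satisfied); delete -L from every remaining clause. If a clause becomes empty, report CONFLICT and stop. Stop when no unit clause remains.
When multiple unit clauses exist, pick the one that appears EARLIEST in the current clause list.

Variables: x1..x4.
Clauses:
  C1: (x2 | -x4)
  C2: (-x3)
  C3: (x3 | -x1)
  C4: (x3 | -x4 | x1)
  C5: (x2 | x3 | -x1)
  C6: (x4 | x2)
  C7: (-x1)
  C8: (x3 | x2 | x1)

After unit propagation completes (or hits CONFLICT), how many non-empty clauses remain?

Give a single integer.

Answer: 0

Derivation:
unit clause [-3] forces x3=F; simplify:
  drop 3 from [3, -1] -> [-1]
  drop 3 from [3, -4, 1] -> [-4, 1]
  drop 3 from [2, 3, -1] -> [2, -1]
  drop 3 from [3, 2, 1] -> [2, 1]
  satisfied 1 clause(s); 7 remain; assigned so far: [3]
unit clause [-1] forces x1=F; simplify:
  drop 1 from [-4, 1] -> [-4]
  drop 1 from [2, 1] -> [2]
  satisfied 3 clause(s); 4 remain; assigned so far: [1, 3]
unit clause [-4] forces x4=F; simplify:
  drop 4 from [4, 2] -> [2]
  satisfied 2 clause(s); 2 remain; assigned so far: [1, 3, 4]
unit clause [2] forces x2=T; simplify:
  satisfied 2 clause(s); 0 remain; assigned so far: [1, 2, 3, 4]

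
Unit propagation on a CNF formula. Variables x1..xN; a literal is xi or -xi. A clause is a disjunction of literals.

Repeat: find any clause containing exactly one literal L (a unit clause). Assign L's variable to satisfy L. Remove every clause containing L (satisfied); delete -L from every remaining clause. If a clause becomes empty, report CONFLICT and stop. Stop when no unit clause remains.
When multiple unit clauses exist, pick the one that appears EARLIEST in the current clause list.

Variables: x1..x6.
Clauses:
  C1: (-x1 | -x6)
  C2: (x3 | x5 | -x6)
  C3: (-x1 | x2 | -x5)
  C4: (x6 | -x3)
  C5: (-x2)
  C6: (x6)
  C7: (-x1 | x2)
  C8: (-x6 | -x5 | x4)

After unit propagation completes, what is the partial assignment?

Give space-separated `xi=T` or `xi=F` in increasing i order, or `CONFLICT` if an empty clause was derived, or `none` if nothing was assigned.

Answer: x1=F x2=F x6=T

Derivation:
unit clause [-2] forces x2=F; simplify:
  drop 2 from [-1, 2, -5] -> [-1, -5]
  drop 2 from [-1, 2] -> [-1]
  satisfied 1 clause(s); 7 remain; assigned so far: [2]
unit clause [6] forces x6=T; simplify:
  drop -6 from [-1, -6] -> [-1]
  drop -6 from [3, 5, -6] -> [3, 5]
  drop -6 from [-6, -5, 4] -> [-5, 4]
  satisfied 2 clause(s); 5 remain; assigned so far: [2, 6]
unit clause [-1] forces x1=F; simplify:
  satisfied 3 clause(s); 2 remain; assigned so far: [1, 2, 6]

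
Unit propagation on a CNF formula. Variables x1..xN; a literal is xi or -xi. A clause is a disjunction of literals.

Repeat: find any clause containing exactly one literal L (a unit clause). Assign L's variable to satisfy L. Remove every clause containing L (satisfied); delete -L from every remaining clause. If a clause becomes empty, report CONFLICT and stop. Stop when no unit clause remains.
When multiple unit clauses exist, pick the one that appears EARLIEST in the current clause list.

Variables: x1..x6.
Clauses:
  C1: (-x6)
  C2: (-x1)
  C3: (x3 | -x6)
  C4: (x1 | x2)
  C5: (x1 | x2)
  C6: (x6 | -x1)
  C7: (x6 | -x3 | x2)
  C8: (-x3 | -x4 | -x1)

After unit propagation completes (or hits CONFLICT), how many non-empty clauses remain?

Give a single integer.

unit clause [-6] forces x6=F; simplify:
  drop 6 from [6, -1] -> [-1]
  drop 6 from [6, -3, 2] -> [-3, 2]
  satisfied 2 clause(s); 6 remain; assigned so far: [6]
unit clause [-1] forces x1=F; simplify:
  drop 1 from [1, 2] -> [2]
  drop 1 from [1, 2] -> [2]
  satisfied 3 clause(s); 3 remain; assigned so far: [1, 6]
unit clause [2] forces x2=T; simplify:
  satisfied 3 clause(s); 0 remain; assigned so far: [1, 2, 6]

Answer: 0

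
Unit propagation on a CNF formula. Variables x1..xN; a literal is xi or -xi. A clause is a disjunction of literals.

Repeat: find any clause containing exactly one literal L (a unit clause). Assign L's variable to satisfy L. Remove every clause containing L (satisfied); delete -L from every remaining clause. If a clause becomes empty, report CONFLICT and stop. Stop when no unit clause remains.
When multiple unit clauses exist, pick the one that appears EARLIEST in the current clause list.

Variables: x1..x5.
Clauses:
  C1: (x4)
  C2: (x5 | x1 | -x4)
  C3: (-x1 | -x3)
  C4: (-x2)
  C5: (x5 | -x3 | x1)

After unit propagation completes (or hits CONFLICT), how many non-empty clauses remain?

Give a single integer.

unit clause [4] forces x4=T; simplify:
  drop -4 from [5, 1, -4] -> [5, 1]
  satisfied 1 clause(s); 4 remain; assigned so far: [4]
unit clause [-2] forces x2=F; simplify:
  satisfied 1 clause(s); 3 remain; assigned so far: [2, 4]

Answer: 3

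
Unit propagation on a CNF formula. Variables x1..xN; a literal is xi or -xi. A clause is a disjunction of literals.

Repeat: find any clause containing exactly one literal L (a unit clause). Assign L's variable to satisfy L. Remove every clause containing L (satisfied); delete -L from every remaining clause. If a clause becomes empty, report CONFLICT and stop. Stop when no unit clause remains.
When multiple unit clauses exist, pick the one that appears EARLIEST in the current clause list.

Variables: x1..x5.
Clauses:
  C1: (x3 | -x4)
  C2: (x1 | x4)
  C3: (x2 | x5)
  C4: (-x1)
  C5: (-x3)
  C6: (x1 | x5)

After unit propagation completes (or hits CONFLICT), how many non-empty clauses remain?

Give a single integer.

unit clause [-1] forces x1=F; simplify:
  drop 1 from [1, 4] -> [4]
  drop 1 from [1, 5] -> [5]
  satisfied 1 clause(s); 5 remain; assigned so far: [1]
unit clause [4] forces x4=T; simplify:
  drop -4 from [3, -4] -> [3]
  satisfied 1 clause(s); 4 remain; assigned so far: [1, 4]
unit clause [3] forces x3=T; simplify:
  drop -3 from [-3] -> [] (empty!)
  satisfied 1 clause(s); 3 remain; assigned so far: [1, 3, 4]
CONFLICT (empty clause)

Answer: 2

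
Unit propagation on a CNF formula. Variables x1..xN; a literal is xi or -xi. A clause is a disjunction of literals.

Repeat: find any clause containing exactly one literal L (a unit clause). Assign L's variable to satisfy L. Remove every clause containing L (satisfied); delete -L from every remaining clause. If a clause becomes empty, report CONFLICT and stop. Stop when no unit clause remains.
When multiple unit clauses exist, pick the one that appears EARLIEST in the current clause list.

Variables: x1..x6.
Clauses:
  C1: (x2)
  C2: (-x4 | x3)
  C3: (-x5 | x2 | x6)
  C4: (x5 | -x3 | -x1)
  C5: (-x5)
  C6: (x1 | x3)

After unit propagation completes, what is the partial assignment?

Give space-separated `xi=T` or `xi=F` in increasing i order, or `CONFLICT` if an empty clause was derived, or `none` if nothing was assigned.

Answer: x2=T x5=F

Derivation:
unit clause [2] forces x2=T; simplify:
  satisfied 2 clause(s); 4 remain; assigned so far: [2]
unit clause [-5] forces x5=F; simplify:
  drop 5 from [5, -3, -1] -> [-3, -1]
  satisfied 1 clause(s); 3 remain; assigned so far: [2, 5]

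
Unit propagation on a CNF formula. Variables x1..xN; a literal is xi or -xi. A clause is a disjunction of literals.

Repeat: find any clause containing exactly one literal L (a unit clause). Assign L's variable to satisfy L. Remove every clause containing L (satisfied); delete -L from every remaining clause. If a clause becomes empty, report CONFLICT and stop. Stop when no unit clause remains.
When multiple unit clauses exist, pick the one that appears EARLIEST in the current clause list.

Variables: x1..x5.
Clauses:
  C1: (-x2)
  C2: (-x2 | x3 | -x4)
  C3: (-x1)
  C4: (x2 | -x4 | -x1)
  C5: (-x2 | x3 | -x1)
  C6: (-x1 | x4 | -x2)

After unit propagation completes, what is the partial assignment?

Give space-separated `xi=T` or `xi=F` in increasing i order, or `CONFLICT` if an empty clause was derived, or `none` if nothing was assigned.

unit clause [-2] forces x2=F; simplify:
  drop 2 from [2, -4, -1] -> [-4, -1]
  satisfied 4 clause(s); 2 remain; assigned so far: [2]
unit clause [-1] forces x1=F; simplify:
  satisfied 2 clause(s); 0 remain; assigned so far: [1, 2]

Answer: x1=F x2=F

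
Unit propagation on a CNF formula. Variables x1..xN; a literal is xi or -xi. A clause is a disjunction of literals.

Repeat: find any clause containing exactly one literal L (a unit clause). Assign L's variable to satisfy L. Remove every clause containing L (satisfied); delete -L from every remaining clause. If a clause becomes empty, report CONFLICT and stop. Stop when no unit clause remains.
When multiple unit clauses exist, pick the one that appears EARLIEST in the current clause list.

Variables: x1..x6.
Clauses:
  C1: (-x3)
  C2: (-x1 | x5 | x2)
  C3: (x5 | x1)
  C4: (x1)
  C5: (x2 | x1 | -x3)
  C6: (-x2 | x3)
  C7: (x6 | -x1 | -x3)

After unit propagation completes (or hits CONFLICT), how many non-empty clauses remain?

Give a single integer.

unit clause [-3] forces x3=F; simplify:
  drop 3 from [-2, 3] -> [-2]
  satisfied 3 clause(s); 4 remain; assigned so far: [3]
unit clause [1] forces x1=T; simplify:
  drop -1 from [-1, 5, 2] -> [5, 2]
  satisfied 2 clause(s); 2 remain; assigned so far: [1, 3]
unit clause [-2] forces x2=F; simplify:
  drop 2 from [5, 2] -> [5]
  satisfied 1 clause(s); 1 remain; assigned so far: [1, 2, 3]
unit clause [5] forces x5=T; simplify:
  satisfied 1 clause(s); 0 remain; assigned so far: [1, 2, 3, 5]

Answer: 0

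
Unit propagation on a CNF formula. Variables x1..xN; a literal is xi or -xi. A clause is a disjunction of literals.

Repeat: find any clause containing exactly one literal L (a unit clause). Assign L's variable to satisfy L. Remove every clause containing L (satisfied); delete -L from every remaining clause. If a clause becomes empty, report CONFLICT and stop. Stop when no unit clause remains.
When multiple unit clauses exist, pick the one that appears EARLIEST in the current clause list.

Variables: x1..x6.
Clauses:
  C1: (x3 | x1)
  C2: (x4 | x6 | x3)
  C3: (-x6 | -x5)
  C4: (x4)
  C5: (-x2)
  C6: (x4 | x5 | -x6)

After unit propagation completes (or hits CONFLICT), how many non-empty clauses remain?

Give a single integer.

unit clause [4] forces x4=T; simplify:
  satisfied 3 clause(s); 3 remain; assigned so far: [4]
unit clause [-2] forces x2=F; simplify:
  satisfied 1 clause(s); 2 remain; assigned so far: [2, 4]

Answer: 2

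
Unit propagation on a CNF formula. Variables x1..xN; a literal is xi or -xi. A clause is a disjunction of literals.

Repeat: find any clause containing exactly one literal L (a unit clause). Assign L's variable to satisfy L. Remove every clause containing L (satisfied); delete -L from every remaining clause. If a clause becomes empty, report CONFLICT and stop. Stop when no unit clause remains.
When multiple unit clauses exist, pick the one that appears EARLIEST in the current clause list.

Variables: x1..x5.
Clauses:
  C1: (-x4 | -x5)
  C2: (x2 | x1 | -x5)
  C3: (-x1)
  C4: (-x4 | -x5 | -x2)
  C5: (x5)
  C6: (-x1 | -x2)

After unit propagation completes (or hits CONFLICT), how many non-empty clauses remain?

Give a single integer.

unit clause [-1] forces x1=F; simplify:
  drop 1 from [2, 1, -5] -> [2, -5]
  satisfied 2 clause(s); 4 remain; assigned so far: [1]
unit clause [5] forces x5=T; simplify:
  drop -5 from [-4, -5] -> [-4]
  drop -5 from [2, -5] -> [2]
  drop -5 from [-4, -5, -2] -> [-4, -2]
  satisfied 1 clause(s); 3 remain; assigned so far: [1, 5]
unit clause [-4] forces x4=F; simplify:
  satisfied 2 clause(s); 1 remain; assigned so far: [1, 4, 5]
unit clause [2] forces x2=T; simplify:
  satisfied 1 clause(s); 0 remain; assigned so far: [1, 2, 4, 5]

Answer: 0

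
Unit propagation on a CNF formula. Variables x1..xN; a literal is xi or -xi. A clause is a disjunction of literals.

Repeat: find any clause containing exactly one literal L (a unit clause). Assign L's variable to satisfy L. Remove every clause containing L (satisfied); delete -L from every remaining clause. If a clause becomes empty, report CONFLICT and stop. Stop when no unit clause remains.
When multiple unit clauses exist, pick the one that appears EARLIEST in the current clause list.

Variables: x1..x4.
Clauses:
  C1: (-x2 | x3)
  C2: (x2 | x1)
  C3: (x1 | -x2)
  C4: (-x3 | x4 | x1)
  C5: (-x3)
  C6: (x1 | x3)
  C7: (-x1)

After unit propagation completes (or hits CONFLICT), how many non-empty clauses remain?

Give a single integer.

Answer: 0

Derivation:
unit clause [-3] forces x3=F; simplify:
  drop 3 from [-2, 3] -> [-2]
  drop 3 from [1, 3] -> [1]
  satisfied 2 clause(s); 5 remain; assigned so far: [3]
unit clause [-2] forces x2=F; simplify:
  drop 2 from [2, 1] -> [1]
  satisfied 2 clause(s); 3 remain; assigned so far: [2, 3]
unit clause [1] forces x1=T; simplify:
  drop -1 from [-1] -> [] (empty!)
  satisfied 2 clause(s); 1 remain; assigned so far: [1, 2, 3]
CONFLICT (empty clause)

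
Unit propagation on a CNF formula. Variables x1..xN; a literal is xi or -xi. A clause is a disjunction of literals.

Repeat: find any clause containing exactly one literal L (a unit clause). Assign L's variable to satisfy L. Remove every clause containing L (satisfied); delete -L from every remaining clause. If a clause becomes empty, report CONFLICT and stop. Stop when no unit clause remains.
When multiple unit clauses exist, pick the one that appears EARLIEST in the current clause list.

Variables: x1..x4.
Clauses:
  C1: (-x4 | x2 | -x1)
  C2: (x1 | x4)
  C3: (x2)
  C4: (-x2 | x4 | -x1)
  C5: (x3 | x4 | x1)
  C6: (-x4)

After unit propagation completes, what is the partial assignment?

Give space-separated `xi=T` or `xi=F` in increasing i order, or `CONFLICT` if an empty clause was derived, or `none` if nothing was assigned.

Answer: CONFLICT

Derivation:
unit clause [2] forces x2=T; simplify:
  drop -2 from [-2, 4, -1] -> [4, -1]
  satisfied 2 clause(s); 4 remain; assigned so far: [2]
unit clause [-4] forces x4=F; simplify:
  drop 4 from [1, 4] -> [1]
  drop 4 from [4, -1] -> [-1]
  drop 4 from [3, 4, 1] -> [3, 1]
  satisfied 1 clause(s); 3 remain; assigned so far: [2, 4]
unit clause [1] forces x1=T; simplify:
  drop -1 from [-1] -> [] (empty!)
  satisfied 2 clause(s); 1 remain; assigned so far: [1, 2, 4]
CONFLICT (empty clause)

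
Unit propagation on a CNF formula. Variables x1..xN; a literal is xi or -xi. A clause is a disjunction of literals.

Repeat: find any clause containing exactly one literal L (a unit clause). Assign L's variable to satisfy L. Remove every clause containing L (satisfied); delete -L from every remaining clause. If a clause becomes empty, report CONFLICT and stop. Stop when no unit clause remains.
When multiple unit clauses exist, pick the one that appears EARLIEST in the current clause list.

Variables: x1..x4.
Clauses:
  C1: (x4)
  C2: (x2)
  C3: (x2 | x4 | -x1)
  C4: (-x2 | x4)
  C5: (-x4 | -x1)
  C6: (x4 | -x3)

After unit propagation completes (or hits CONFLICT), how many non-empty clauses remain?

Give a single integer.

Answer: 0

Derivation:
unit clause [4] forces x4=T; simplify:
  drop -4 from [-4, -1] -> [-1]
  satisfied 4 clause(s); 2 remain; assigned so far: [4]
unit clause [2] forces x2=T; simplify:
  satisfied 1 clause(s); 1 remain; assigned so far: [2, 4]
unit clause [-1] forces x1=F; simplify:
  satisfied 1 clause(s); 0 remain; assigned so far: [1, 2, 4]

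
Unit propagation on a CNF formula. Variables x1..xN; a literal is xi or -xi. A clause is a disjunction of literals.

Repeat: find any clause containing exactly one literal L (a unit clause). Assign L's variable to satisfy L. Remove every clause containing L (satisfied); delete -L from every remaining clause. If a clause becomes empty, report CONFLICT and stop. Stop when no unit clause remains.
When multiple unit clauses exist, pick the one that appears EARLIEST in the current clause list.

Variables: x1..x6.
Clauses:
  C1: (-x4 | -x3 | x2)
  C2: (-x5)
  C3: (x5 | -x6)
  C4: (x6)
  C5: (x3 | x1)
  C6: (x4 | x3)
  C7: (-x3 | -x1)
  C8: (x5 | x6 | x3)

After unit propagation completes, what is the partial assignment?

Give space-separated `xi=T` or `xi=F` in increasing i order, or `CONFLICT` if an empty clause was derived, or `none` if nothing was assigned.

Answer: CONFLICT

Derivation:
unit clause [-5] forces x5=F; simplify:
  drop 5 from [5, -6] -> [-6]
  drop 5 from [5, 6, 3] -> [6, 3]
  satisfied 1 clause(s); 7 remain; assigned so far: [5]
unit clause [-6] forces x6=F; simplify:
  drop 6 from [6] -> [] (empty!)
  drop 6 from [6, 3] -> [3]
  satisfied 1 clause(s); 6 remain; assigned so far: [5, 6]
CONFLICT (empty clause)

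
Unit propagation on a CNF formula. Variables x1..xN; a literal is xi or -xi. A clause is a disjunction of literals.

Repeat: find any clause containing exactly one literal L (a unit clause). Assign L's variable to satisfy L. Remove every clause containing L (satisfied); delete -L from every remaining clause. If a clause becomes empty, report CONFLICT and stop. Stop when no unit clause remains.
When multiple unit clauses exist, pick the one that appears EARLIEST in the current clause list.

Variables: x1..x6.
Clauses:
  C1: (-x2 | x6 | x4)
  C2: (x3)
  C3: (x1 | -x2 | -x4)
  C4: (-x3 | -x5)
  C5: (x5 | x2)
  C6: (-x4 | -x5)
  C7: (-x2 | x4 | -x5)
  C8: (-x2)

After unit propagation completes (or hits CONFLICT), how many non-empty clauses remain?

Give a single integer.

Answer: 2

Derivation:
unit clause [3] forces x3=T; simplify:
  drop -3 from [-3, -5] -> [-5]
  satisfied 1 clause(s); 7 remain; assigned so far: [3]
unit clause [-5] forces x5=F; simplify:
  drop 5 from [5, 2] -> [2]
  satisfied 3 clause(s); 4 remain; assigned so far: [3, 5]
unit clause [2] forces x2=T; simplify:
  drop -2 from [-2, 6, 4] -> [6, 4]
  drop -2 from [1, -2, -4] -> [1, -4]
  drop -2 from [-2] -> [] (empty!)
  satisfied 1 clause(s); 3 remain; assigned so far: [2, 3, 5]
CONFLICT (empty clause)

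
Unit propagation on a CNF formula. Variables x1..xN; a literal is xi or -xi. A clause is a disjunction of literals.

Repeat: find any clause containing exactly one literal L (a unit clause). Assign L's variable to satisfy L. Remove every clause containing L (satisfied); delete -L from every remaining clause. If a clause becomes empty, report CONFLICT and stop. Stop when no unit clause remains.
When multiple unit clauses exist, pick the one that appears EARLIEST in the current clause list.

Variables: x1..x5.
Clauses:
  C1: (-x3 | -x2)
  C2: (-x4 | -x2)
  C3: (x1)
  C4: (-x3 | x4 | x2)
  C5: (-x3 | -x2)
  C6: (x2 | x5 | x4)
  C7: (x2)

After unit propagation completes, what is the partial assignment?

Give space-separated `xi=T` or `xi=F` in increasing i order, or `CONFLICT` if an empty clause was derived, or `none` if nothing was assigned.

unit clause [1] forces x1=T; simplify:
  satisfied 1 clause(s); 6 remain; assigned so far: [1]
unit clause [2] forces x2=T; simplify:
  drop -2 from [-3, -2] -> [-3]
  drop -2 from [-4, -2] -> [-4]
  drop -2 from [-3, -2] -> [-3]
  satisfied 3 clause(s); 3 remain; assigned so far: [1, 2]
unit clause [-3] forces x3=F; simplify:
  satisfied 2 clause(s); 1 remain; assigned so far: [1, 2, 3]
unit clause [-4] forces x4=F; simplify:
  satisfied 1 clause(s); 0 remain; assigned so far: [1, 2, 3, 4]

Answer: x1=T x2=T x3=F x4=F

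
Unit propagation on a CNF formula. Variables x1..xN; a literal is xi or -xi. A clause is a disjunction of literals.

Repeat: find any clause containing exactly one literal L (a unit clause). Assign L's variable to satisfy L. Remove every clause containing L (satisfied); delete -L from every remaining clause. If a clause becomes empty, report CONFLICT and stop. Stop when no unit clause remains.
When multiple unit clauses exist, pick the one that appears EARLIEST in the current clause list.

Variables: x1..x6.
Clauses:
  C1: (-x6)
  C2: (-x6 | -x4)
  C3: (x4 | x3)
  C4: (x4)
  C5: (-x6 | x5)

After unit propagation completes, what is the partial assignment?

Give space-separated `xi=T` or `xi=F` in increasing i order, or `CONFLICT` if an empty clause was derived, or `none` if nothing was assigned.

Answer: x4=T x6=F

Derivation:
unit clause [-6] forces x6=F; simplify:
  satisfied 3 clause(s); 2 remain; assigned so far: [6]
unit clause [4] forces x4=T; simplify:
  satisfied 2 clause(s); 0 remain; assigned so far: [4, 6]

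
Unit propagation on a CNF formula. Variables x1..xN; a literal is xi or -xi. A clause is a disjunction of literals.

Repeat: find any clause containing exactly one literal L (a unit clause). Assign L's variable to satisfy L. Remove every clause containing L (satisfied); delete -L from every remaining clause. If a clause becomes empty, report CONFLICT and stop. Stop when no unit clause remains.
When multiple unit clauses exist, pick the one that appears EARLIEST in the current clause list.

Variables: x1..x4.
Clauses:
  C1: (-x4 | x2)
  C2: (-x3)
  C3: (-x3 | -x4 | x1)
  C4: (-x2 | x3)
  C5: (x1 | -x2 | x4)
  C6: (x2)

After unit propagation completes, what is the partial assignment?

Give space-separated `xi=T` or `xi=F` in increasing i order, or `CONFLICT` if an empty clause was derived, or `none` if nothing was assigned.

unit clause [-3] forces x3=F; simplify:
  drop 3 from [-2, 3] -> [-2]
  satisfied 2 clause(s); 4 remain; assigned so far: [3]
unit clause [-2] forces x2=F; simplify:
  drop 2 from [-4, 2] -> [-4]
  drop 2 from [2] -> [] (empty!)
  satisfied 2 clause(s); 2 remain; assigned so far: [2, 3]
CONFLICT (empty clause)

Answer: CONFLICT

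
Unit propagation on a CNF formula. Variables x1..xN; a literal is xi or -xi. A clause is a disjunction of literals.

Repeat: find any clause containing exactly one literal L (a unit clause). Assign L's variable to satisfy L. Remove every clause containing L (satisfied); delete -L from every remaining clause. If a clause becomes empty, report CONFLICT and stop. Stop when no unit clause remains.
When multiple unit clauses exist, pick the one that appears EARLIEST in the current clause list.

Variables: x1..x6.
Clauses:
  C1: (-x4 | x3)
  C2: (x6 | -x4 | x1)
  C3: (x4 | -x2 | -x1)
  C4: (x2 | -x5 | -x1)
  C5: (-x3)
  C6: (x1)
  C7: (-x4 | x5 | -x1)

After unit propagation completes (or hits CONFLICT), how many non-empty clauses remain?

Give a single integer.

Answer: 0

Derivation:
unit clause [-3] forces x3=F; simplify:
  drop 3 from [-4, 3] -> [-4]
  satisfied 1 clause(s); 6 remain; assigned so far: [3]
unit clause [-4] forces x4=F; simplify:
  drop 4 from [4, -2, -1] -> [-2, -1]
  satisfied 3 clause(s); 3 remain; assigned so far: [3, 4]
unit clause [1] forces x1=T; simplify:
  drop -1 from [-2, -1] -> [-2]
  drop -1 from [2, -5, -1] -> [2, -5]
  satisfied 1 clause(s); 2 remain; assigned so far: [1, 3, 4]
unit clause [-2] forces x2=F; simplify:
  drop 2 from [2, -5] -> [-5]
  satisfied 1 clause(s); 1 remain; assigned so far: [1, 2, 3, 4]
unit clause [-5] forces x5=F; simplify:
  satisfied 1 clause(s); 0 remain; assigned so far: [1, 2, 3, 4, 5]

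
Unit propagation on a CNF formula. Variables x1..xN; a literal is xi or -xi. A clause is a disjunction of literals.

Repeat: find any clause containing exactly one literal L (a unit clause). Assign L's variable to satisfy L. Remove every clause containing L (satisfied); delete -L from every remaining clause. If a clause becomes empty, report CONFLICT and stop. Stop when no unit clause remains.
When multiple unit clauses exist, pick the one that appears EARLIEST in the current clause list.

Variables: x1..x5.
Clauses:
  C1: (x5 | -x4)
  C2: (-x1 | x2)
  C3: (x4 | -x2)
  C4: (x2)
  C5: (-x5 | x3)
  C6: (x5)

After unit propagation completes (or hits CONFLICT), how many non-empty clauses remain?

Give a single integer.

Answer: 0

Derivation:
unit clause [2] forces x2=T; simplify:
  drop -2 from [4, -2] -> [4]
  satisfied 2 clause(s); 4 remain; assigned so far: [2]
unit clause [4] forces x4=T; simplify:
  drop -4 from [5, -4] -> [5]
  satisfied 1 clause(s); 3 remain; assigned so far: [2, 4]
unit clause [5] forces x5=T; simplify:
  drop -5 from [-5, 3] -> [3]
  satisfied 2 clause(s); 1 remain; assigned so far: [2, 4, 5]
unit clause [3] forces x3=T; simplify:
  satisfied 1 clause(s); 0 remain; assigned so far: [2, 3, 4, 5]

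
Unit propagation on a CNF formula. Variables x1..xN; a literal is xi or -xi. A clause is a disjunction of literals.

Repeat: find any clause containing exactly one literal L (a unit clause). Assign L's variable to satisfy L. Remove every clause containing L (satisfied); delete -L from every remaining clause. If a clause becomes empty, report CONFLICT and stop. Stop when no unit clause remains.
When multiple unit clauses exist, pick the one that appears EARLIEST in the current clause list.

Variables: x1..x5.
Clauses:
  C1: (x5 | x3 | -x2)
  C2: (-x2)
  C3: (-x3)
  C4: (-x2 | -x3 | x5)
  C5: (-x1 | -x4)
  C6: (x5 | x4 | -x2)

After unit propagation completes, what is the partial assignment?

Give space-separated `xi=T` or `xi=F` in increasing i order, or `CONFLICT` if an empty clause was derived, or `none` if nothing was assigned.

Answer: x2=F x3=F

Derivation:
unit clause [-2] forces x2=F; simplify:
  satisfied 4 clause(s); 2 remain; assigned so far: [2]
unit clause [-3] forces x3=F; simplify:
  satisfied 1 clause(s); 1 remain; assigned so far: [2, 3]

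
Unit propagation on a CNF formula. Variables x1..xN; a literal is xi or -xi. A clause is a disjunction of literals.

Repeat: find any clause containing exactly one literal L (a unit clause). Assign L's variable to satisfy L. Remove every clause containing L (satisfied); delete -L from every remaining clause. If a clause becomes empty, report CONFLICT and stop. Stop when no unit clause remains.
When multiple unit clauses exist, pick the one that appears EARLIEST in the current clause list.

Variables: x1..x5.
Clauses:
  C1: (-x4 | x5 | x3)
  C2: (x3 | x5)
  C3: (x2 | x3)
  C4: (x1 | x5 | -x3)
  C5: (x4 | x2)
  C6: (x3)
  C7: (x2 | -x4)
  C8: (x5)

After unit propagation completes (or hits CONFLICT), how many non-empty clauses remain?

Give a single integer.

unit clause [3] forces x3=T; simplify:
  drop -3 from [1, 5, -3] -> [1, 5]
  satisfied 4 clause(s); 4 remain; assigned so far: [3]
unit clause [5] forces x5=T; simplify:
  satisfied 2 clause(s); 2 remain; assigned so far: [3, 5]

Answer: 2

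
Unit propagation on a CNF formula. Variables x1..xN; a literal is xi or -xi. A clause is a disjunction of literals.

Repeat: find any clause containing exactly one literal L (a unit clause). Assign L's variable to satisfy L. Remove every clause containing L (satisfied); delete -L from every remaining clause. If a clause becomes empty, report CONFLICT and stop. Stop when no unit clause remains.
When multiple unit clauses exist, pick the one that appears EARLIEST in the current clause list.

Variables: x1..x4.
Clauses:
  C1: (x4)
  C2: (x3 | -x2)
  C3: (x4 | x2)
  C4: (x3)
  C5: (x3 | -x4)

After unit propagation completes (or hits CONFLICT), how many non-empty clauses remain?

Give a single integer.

Answer: 0

Derivation:
unit clause [4] forces x4=T; simplify:
  drop -4 from [3, -4] -> [3]
  satisfied 2 clause(s); 3 remain; assigned so far: [4]
unit clause [3] forces x3=T; simplify:
  satisfied 3 clause(s); 0 remain; assigned so far: [3, 4]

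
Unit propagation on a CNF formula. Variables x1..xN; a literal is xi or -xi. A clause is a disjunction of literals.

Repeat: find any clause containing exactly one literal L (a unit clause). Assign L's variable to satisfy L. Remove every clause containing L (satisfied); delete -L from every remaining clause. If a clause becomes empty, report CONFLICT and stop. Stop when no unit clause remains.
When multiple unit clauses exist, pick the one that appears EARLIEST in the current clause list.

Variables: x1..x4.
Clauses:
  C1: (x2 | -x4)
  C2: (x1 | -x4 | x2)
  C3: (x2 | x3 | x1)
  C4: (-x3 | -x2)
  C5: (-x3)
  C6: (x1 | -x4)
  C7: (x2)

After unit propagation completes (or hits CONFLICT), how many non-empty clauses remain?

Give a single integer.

Answer: 1

Derivation:
unit clause [-3] forces x3=F; simplify:
  drop 3 from [2, 3, 1] -> [2, 1]
  satisfied 2 clause(s); 5 remain; assigned so far: [3]
unit clause [2] forces x2=T; simplify:
  satisfied 4 clause(s); 1 remain; assigned so far: [2, 3]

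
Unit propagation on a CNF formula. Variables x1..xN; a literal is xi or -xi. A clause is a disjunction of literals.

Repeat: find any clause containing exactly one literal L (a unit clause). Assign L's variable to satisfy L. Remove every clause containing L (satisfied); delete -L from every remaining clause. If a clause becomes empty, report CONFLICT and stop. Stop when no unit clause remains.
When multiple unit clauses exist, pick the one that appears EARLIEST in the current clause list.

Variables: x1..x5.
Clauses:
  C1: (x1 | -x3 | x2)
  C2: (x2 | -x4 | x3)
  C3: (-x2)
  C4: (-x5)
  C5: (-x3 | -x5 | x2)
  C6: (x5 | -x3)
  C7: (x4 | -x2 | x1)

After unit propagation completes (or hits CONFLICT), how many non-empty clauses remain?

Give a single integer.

Answer: 0

Derivation:
unit clause [-2] forces x2=F; simplify:
  drop 2 from [1, -3, 2] -> [1, -3]
  drop 2 from [2, -4, 3] -> [-4, 3]
  drop 2 from [-3, -5, 2] -> [-3, -5]
  satisfied 2 clause(s); 5 remain; assigned so far: [2]
unit clause [-5] forces x5=F; simplify:
  drop 5 from [5, -3] -> [-3]
  satisfied 2 clause(s); 3 remain; assigned so far: [2, 5]
unit clause [-3] forces x3=F; simplify:
  drop 3 from [-4, 3] -> [-4]
  satisfied 2 clause(s); 1 remain; assigned so far: [2, 3, 5]
unit clause [-4] forces x4=F; simplify:
  satisfied 1 clause(s); 0 remain; assigned so far: [2, 3, 4, 5]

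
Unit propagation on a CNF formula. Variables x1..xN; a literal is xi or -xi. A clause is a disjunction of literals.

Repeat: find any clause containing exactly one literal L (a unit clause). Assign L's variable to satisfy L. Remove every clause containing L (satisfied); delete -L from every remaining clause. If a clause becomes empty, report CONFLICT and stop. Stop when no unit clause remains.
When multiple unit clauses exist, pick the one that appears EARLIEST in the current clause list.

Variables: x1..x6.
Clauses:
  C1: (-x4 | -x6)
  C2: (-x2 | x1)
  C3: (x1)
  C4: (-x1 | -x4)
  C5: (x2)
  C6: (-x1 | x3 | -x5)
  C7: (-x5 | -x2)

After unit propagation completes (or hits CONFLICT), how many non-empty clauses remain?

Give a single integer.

unit clause [1] forces x1=T; simplify:
  drop -1 from [-1, -4] -> [-4]
  drop -1 from [-1, 3, -5] -> [3, -5]
  satisfied 2 clause(s); 5 remain; assigned so far: [1]
unit clause [-4] forces x4=F; simplify:
  satisfied 2 clause(s); 3 remain; assigned so far: [1, 4]
unit clause [2] forces x2=T; simplify:
  drop -2 from [-5, -2] -> [-5]
  satisfied 1 clause(s); 2 remain; assigned so far: [1, 2, 4]
unit clause [-5] forces x5=F; simplify:
  satisfied 2 clause(s); 0 remain; assigned so far: [1, 2, 4, 5]

Answer: 0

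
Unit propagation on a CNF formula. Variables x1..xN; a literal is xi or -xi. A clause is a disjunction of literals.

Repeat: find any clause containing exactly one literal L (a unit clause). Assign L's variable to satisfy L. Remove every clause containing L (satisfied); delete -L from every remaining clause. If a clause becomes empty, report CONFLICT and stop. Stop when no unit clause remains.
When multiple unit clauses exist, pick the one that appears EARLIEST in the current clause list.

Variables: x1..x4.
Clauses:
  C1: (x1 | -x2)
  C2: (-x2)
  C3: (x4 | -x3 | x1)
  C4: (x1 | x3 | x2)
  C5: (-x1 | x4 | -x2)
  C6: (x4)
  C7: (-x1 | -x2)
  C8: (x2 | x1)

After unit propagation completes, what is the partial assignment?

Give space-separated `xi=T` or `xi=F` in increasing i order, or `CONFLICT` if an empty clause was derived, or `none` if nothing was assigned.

Answer: x1=T x2=F x4=T

Derivation:
unit clause [-2] forces x2=F; simplify:
  drop 2 from [1, 3, 2] -> [1, 3]
  drop 2 from [2, 1] -> [1]
  satisfied 4 clause(s); 4 remain; assigned so far: [2]
unit clause [4] forces x4=T; simplify:
  satisfied 2 clause(s); 2 remain; assigned so far: [2, 4]
unit clause [1] forces x1=T; simplify:
  satisfied 2 clause(s); 0 remain; assigned so far: [1, 2, 4]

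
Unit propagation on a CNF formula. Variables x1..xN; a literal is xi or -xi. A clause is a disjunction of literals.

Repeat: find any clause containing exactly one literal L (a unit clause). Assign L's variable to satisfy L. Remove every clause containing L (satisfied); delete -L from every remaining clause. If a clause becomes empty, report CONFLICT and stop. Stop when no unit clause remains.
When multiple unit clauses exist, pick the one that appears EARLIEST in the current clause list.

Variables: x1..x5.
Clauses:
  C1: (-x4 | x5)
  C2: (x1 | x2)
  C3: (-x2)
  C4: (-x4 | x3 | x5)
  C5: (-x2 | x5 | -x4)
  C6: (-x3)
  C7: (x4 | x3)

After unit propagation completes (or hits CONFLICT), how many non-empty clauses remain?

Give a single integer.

Answer: 0

Derivation:
unit clause [-2] forces x2=F; simplify:
  drop 2 from [1, 2] -> [1]
  satisfied 2 clause(s); 5 remain; assigned so far: [2]
unit clause [1] forces x1=T; simplify:
  satisfied 1 clause(s); 4 remain; assigned so far: [1, 2]
unit clause [-3] forces x3=F; simplify:
  drop 3 from [-4, 3, 5] -> [-4, 5]
  drop 3 from [4, 3] -> [4]
  satisfied 1 clause(s); 3 remain; assigned so far: [1, 2, 3]
unit clause [4] forces x4=T; simplify:
  drop -4 from [-4, 5] -> [5]
  drop -4 from [-4, 5] -> [5]
  satisfied 1 clause(s); 2 remain; assigned so far: [1, 2, 3, 4]
unit clause [5] forces x5=T; simplify:
  satisfied 2 clause(s); 0 remain; assigned so far: [1, 2, 3, 4, 5]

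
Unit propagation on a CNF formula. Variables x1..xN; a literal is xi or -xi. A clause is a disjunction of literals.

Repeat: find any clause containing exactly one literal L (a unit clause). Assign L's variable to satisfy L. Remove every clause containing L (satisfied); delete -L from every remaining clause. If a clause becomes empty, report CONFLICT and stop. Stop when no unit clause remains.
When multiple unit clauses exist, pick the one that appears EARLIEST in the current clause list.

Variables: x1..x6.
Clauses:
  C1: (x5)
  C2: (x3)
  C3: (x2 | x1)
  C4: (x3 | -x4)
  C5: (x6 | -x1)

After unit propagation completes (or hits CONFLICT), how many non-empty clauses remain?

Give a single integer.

unit clause [5] forces x5=T; simplify:
  satisfied 1 clause(s); 4 remain; assigned so far: [5]
unit clause [3] forces x3=T; simplify:
  satisfied 2 clause(s); 2 remain; assigned so far: [3, 5]

Answer: 2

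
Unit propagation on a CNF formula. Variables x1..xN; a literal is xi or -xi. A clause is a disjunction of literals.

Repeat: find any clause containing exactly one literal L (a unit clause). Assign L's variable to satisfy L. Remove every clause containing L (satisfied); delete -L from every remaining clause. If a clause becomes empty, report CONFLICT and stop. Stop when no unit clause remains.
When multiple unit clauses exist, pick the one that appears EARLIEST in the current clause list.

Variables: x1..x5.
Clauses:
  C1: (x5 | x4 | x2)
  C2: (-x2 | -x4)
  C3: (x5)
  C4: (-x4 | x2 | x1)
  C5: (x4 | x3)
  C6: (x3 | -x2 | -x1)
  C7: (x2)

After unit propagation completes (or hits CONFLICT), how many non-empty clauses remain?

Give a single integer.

unit clause [5] forces x5=T; simplify:
  satisfied 2 clause(s); 5 remain; assigned so far: [5]
unit clause [2] forces x2=T; simplify:
  drop -2 from [-2, -4] -> [-4]
  drop -2 from [3, -2, -1] -> [3, -1]
  satisfied 2 clause(s); 3 remain; assigned so far: [2, 5]
unit clause [-4] forces x4=F; simplify:
  drop 4 from [4, 3] -> [3]
  satisfied 1 clause(s); 2 remain; assigned so far: [2, 4, 5]
unit clause [3] forces x3=T; simplify:
  satisfied 2 clause(s); 0 remain; assigned so far: [2, 3, 4, 5]

Answer: 0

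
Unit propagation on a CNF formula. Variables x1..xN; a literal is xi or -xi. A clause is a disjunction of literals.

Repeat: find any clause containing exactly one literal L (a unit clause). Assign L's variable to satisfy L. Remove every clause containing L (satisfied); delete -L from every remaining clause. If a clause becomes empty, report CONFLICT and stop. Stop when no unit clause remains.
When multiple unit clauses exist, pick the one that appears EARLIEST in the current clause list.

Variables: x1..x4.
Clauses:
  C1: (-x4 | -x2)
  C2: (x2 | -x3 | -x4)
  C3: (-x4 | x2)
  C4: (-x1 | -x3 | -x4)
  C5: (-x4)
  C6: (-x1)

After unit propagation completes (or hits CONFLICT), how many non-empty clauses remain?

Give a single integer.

Answer: 0

Derivation:
unit clause [-4] forces x4=F; simplify:
  satisfied 5 clause(s); 1 remain; assigned so far: [4]
unit clause [-1] forces x1=F; simplify:
  satisfied 1 clause(s); 0 remain; assigned so far: [1, 4]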